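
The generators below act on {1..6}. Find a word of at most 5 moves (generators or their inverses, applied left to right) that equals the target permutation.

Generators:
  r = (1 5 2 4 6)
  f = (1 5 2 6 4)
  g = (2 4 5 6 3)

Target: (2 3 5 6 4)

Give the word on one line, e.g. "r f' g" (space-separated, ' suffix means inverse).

f' f' g' r' g

  after f': (1 4 6 2 5)
  after f': (1 6 5 4 2)
  after g': (1 5 2)(3 6 4)
  after r': (2 6)(3 4)
  after g: (2 3 5 6 4)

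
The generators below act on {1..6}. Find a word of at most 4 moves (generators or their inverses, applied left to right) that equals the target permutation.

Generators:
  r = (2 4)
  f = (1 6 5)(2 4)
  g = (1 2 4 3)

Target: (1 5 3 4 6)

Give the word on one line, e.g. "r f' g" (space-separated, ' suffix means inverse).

  after f: (1 6 5)(2 4)
  after g': (1 6 5 3 4)
  after r: (1 6 5 3 2 4)
  after f: (1 5 3 4 6)

f g' r f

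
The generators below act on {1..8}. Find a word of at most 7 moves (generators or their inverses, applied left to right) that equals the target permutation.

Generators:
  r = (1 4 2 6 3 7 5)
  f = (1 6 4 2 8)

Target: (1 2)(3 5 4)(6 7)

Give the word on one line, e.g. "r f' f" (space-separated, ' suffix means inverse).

r f' f' r f

  after r: (1 4 2 6 3 7 5)
  after f': (1 6 3 7 5 8 2)
  after f': (2 8 4 6 3 7 5)
  after r: (1 4 3 5 6 7)(2 8)
  after f: (1 2)(3 5 4)(6 7)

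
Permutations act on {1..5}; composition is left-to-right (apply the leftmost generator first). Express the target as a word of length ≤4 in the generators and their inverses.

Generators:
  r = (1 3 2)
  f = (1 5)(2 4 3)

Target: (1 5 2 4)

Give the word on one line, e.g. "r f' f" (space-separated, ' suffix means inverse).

f' r f' f'

  after f': (1 5)(2 3 4)
  after r: (1 5 3 4)
  after f': (2 3)(4 5)
  after f': (1 5 2 4)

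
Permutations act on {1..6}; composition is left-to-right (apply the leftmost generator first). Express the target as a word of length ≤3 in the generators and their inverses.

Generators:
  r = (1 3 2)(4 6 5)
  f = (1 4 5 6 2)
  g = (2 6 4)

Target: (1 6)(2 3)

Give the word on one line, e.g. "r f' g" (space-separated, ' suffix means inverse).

  after f: (1 4 5 6 2)
  after r: (1 6)(2 3)

f r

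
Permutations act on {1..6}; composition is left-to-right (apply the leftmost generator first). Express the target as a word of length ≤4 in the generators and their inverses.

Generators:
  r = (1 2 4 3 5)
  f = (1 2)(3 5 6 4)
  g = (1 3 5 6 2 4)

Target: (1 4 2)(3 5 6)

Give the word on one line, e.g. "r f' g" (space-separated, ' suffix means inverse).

  after r': (1 5 3 4 2)
  after f: (1 6 4)
  after f: (1 4 2)(3 5 6)

r' f f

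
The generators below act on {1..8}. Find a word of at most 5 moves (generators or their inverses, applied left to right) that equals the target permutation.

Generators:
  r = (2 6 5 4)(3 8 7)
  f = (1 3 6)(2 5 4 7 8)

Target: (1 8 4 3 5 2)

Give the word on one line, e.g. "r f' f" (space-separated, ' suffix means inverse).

  after r': (2 4 5 6)(3 7 8)
  after f: (1 3 8 6 5)(2 7)
  after r: (1 8 5)(2 3 7 6 4)
  after f': (1 7 3 4 8 2)(5 6)
  after r': (1 8 4 3 5 2)

r' f r f' r'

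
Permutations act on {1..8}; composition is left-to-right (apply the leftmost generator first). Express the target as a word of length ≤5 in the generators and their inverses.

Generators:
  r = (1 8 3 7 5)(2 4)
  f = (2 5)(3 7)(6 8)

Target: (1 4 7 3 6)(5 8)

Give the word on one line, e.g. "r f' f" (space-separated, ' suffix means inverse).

  after r': (1 5 7 3 8)(2 4)
  after f': (1 2 4 5 3 6 8)
  after r': (1 4 7 3 6)(5 8)

r' f' r'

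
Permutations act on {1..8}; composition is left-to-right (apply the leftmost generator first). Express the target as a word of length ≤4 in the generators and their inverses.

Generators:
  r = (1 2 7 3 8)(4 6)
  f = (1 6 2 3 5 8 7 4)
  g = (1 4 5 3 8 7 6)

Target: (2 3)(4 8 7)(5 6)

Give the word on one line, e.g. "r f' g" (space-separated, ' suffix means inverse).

g' f g r'

  after g': (1 6 7 8 3 5 4)
  after f: (1 2 3 8 5)(4 6)
  after g: (1 2 8 3 7 6 5 4)
  after r': (2 3)(4 8 7)(5 6)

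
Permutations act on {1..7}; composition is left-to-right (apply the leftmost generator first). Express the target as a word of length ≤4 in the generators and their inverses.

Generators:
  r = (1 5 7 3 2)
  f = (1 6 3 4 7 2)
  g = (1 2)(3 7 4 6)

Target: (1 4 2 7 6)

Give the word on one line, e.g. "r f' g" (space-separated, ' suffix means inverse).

g f' f'

  after g: (1 2)(3 7 4 6)
  after f': (1 7 3 4)
  after f': (1 4 2 7 6)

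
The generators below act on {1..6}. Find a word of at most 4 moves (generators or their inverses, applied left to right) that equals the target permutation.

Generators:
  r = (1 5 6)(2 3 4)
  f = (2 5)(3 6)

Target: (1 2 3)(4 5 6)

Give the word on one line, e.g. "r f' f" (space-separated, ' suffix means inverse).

f' r' r' f

  after f': (2 5)(3 6)
  after r': (1 6 2)(3 5 4)
  after r': (1 5 3)(2 6 4)
  after f: (1 2 3)(4 5 6)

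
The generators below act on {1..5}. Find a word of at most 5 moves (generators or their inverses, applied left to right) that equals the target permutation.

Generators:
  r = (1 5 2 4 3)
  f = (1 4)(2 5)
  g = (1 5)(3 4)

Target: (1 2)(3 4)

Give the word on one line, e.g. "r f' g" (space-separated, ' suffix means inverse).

f r' f f

  after f: (1 4)(2 5)
  after r': (1 2)(3 4)
  after f: (1 5 2 4 3)
  after f: (1 2)(3 4)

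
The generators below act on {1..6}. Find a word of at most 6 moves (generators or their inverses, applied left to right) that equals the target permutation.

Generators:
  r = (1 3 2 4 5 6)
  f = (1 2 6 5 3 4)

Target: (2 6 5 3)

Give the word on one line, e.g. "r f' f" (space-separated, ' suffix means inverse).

  after f': (1 4 3 5 6 2)
  after r: (1 5)(2 3 6 4)
  after f: (1 3 5 2 4 6)
  after r: (1 2 5 4)(3 6)
  after f': (2 6 5 3)

f' r f r f'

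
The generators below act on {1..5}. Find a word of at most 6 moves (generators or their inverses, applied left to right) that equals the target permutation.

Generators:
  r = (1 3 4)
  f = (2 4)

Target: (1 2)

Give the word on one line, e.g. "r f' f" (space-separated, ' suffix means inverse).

r r f r

  after r: (1 3 4)
  after r: (1 4 3)
  after f: (1 2 4 3)
  after r: (1 2)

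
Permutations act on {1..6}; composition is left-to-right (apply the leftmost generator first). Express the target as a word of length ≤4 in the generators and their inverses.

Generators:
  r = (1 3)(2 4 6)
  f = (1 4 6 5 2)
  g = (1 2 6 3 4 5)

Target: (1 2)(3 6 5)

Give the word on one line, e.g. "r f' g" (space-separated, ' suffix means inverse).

  after r': (1 3)(2 6 4)
  after g: (1 4 6 5)(2 3)
  after r': (1 2)(3 6 5)

r' g r'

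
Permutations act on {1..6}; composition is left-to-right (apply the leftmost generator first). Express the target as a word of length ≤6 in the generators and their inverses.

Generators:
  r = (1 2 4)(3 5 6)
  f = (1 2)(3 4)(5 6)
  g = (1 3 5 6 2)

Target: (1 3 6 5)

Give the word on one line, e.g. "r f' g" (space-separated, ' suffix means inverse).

g r f' r' r'

  after g: (1 3 5 6 2)
  after r: (1 5 3 6 4)
  after f': (1 6 3 5 4 2)
  after r': (1 5 2 4)
  after r': (1 3 6 5)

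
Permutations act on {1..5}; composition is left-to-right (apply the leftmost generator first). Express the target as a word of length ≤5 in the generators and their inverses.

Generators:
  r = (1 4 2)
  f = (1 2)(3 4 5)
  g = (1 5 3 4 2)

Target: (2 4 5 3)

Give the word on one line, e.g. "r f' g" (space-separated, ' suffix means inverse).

f' g' r'

  after f': (1 2)(3 5 4)
  after g': (1 4 5 3)
  after r': (2 4 5 3)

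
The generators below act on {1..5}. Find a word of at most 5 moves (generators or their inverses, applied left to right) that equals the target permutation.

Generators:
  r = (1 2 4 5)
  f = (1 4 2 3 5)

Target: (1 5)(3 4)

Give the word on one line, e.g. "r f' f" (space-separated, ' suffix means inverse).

  after r: (1 2 4 5)
  after f': (1 4 3 2)
  after r: (1 5)(3 4)

r f' r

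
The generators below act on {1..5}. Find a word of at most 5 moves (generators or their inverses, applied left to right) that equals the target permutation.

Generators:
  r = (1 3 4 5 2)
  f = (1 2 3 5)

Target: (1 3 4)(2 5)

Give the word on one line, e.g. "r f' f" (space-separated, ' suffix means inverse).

f' r' r'

  after f': (1 5 3 2)
  after r': (1 4 3 5)
  after r': (1 3 4)(2 5)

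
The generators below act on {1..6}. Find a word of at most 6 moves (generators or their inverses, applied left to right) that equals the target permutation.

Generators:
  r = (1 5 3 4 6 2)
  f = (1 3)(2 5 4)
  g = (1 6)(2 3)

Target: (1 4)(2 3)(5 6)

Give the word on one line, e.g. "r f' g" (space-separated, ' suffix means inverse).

r' r' g' g' r'

  after r': (1 2 6 4 3 5)
  after r': (1 6 3)(2 4 5)
  after g': (2 4 5 3 6)
  after g': (1 6 3)(2 4 5)
  after r': (1 4)(2 3)(5 6)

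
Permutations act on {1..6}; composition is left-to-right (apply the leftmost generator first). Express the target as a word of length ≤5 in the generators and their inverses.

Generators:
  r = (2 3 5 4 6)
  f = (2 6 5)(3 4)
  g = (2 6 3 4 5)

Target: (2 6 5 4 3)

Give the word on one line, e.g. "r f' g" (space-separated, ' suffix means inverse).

  after r: (2 3 5 4 6)
  after g': (2 6 5 3 4)
  after g': (4 5 6)
  after r': (2 6 5 4 3)

r g' g' r'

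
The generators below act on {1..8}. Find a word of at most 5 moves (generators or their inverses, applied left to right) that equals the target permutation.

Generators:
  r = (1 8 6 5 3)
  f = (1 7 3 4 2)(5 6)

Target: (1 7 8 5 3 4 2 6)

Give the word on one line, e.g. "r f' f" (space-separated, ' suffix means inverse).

f r r

  after f: (1 7 3 4 2)(5 6)
  after r: (1 7)(2 8 6 3 4)
  after r: (1 7 8 5 3 4 2 6)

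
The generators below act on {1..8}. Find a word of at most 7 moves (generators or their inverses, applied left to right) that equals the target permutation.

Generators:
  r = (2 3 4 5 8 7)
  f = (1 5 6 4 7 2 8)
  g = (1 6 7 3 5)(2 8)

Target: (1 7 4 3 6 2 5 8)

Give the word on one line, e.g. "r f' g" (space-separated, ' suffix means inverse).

  after r: (2 3 4 5 8 7)
  after r: (2 4 8)(3 5 7)
  after g: (1 6 7 5 3)(2 4)
  after r': (1 6 8 5 2 3)(4 7)
  after g: (1 7 4 3 6 2 5 8)

r r g r' g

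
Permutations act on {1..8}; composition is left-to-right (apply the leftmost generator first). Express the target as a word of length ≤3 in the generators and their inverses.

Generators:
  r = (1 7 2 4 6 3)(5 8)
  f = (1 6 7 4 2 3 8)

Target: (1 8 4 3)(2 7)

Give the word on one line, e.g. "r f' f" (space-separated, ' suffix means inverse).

  after f': (1 8 3 2 4 7 6)
  after r': (1 5 8 6 3 7 4)
  after r': (1 8 4 3)(2 7)

f' r' r'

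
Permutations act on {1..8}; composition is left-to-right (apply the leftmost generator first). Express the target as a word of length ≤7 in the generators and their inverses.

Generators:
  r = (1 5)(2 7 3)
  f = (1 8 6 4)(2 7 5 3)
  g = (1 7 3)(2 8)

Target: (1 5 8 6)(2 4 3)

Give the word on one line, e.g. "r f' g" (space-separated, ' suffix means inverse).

g' f r' g' f

  after g': (1 3 7)(2 8)
  after f: (1 2 6 4)(3 5)(7 8)
  after r': (1 3)(2 6 4 5 7 8)
  after g': (1 7 2 6 4 5)
  after f: (1 5 8 6)(2 4 3)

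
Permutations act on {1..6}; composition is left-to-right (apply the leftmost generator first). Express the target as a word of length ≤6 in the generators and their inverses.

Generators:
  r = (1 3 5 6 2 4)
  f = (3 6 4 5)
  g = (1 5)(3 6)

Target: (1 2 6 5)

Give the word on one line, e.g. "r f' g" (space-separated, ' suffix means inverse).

  after f: (3 6 4 5)
  after g': (1 5 6 4)
  after f': (1 4)(3 5)
  after r': (1 2 6 5)

f g' f' r'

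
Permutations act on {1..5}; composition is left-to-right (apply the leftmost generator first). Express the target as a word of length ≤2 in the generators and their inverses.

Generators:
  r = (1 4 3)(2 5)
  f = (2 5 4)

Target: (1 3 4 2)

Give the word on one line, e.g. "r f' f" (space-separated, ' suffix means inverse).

f' r'

  after f': (2 4 5)
  after r': (1 3 4 2)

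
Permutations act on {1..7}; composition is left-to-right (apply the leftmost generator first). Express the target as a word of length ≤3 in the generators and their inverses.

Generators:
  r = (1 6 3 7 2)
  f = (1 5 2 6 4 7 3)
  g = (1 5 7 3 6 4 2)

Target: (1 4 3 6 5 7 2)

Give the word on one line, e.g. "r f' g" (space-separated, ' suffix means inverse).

  after g: (1 5 7 3 6 4 2)
  after f: (1 2 5 3 4 6 7)
  after g': (1 4 3 6 5 7 2)

g f g'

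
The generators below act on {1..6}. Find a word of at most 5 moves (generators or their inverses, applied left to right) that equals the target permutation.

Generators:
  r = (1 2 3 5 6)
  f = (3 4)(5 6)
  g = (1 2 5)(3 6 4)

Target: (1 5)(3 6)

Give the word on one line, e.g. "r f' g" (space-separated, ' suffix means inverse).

f' r' f r f

  after f': (3 4)(5 6)
  after r': (1 6 3 4 2)
  after f: (1 5 6 4 2)
  after r: (1 6 4 3 5)
  after f: (1 5)(3 6)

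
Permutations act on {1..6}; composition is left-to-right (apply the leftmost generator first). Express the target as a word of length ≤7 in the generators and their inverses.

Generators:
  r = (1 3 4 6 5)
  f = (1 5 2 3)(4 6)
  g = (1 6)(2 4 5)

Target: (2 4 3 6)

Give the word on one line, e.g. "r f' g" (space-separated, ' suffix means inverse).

r' f' r g r'

  after r': (1 5 6 4 3)
  after f': (2 5 4)
  after r: (1 3 4 2)(5 6)
  after g: (1 3 5)(2 6)
  after r': (2 4 3 6)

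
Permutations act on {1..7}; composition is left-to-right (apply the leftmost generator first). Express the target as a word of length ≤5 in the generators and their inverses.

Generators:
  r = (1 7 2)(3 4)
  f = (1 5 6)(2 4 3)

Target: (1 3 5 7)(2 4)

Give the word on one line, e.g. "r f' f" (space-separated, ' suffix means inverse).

r' f f r f

  after r': (1 2 7)(3 4)
  after f: (1 4 2 7 5 6)
  after f: (1 3 2 7 6 5)
  after r: (1 4 3)(5 7 6)
  after f: (1 3 5 7)(2 4)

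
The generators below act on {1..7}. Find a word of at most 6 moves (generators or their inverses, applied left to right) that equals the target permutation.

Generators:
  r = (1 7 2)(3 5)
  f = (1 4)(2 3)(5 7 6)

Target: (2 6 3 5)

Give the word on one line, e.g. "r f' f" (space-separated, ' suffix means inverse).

r r f' f' r

  after r: (1 7 2)(3 5)
  after r: (1 2 7)
  after f': (1 3 2 5 6 7 4)
  after f': (1 2 6 5 7)
  after r: (2 6 3 5)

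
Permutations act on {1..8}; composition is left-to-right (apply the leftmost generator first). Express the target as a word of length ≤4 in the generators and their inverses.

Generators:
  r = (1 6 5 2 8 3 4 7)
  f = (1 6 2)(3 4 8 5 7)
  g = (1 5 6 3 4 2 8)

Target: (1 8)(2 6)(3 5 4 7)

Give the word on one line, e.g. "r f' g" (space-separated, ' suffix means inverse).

f g r'

  after f: (1 6 2)(3 4 8 5 7)
  after g: (1 3 2 5 7 4)(6 8)
  after r': (1 8)(2 6)(3 5 4 7)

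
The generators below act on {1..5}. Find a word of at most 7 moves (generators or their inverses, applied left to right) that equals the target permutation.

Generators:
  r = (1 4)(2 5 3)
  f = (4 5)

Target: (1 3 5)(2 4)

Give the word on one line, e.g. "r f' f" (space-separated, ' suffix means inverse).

  after r: (1 4)(2 5 3)
  after f': (1 5 3 2 4)
  after r': (1 2)
  after f': (1 2)(4 5)
  after r': (1 3 5)(2 4)

r f' r' f' r'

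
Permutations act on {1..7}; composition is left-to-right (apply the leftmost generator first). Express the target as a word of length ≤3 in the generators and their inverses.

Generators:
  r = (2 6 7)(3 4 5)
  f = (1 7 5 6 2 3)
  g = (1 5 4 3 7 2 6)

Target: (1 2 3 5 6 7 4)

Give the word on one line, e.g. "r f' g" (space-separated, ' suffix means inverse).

  after g': (1 6 2 7 3 4 5)
  after g': (1 2 3 5 6 7 4)

g' g'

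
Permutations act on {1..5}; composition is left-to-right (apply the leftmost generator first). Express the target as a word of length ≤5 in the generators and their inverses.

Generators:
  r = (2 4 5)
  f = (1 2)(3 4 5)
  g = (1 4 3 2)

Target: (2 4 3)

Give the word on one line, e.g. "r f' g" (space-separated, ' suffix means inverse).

  after f: (1 2)(3 4 5)
  after f: (3 5 4)
  after r: (2 4 3)

f f r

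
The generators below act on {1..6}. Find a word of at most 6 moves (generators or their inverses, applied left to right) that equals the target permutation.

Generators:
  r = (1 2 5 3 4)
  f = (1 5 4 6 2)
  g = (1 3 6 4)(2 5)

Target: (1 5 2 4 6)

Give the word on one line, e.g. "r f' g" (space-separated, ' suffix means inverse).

  after r: (1 2 5 3 4)
  after g': (1 5)(3 6)
  after f': (2 6 3 4 5)
  after r': (1 4 2 6 5)
  after f': (1 5 2 4 6)

r g' f' r' f'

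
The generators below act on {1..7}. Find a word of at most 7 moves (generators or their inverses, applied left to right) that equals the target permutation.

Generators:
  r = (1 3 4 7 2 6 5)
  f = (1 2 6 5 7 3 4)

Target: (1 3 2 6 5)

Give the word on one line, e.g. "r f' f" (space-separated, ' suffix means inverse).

r' f' r' r' f

  after r': (1 5 6 2 7 4 3)
  after f': (1 6)(2 5)(3 4 7)
  after r': (1 2 6 5 7)
  after r': (1 7 5 4 3)
  after f: (1 3 2 6 5)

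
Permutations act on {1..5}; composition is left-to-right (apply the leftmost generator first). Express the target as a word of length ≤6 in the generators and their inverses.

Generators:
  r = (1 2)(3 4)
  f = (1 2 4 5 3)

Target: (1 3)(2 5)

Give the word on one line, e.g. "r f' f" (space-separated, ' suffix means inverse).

  after f': (1 3 5 4 2)
  after f': (1 5 2 3 4)
  after f': (1 4 3 2 5)
  after r: (1 3)(2 5)

f' f' f' r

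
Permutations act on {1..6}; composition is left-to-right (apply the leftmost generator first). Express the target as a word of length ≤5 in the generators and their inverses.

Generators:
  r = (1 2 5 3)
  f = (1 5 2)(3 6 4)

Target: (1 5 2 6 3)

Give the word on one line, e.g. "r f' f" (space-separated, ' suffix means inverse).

f' r f r

  after f': (1 2 5)(3 4 6)
  after r: (1 5 2 3 4 6)
  after f: (1 2 6 5)
  after r: (1 5 2 6 3)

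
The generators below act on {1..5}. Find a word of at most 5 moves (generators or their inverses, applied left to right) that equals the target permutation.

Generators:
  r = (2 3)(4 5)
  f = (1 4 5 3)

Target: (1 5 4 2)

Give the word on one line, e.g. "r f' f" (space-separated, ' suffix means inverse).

  after f': (1 3 5 4)
  after r: (1 2 3 4)
  after f': (1 2 5 4 3)
  after r': (1 3)(2 4)
  after f': (1 5 4 2)

f' r f' r' f'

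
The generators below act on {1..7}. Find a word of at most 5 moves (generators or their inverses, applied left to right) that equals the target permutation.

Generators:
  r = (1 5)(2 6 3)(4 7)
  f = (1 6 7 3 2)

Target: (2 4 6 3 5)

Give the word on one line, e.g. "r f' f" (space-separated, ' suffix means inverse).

  after r: (1 5)(2 6 3)(4 7)
  after f: (1 5 6 2 7 4 3)
  after r': (2 4 6 3 5)

r f r'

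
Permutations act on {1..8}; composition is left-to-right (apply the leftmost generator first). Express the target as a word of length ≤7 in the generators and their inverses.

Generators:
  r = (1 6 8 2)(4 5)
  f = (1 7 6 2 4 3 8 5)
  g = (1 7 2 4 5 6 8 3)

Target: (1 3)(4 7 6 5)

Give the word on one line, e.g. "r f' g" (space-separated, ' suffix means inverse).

  after f: (1 7 6 2 4 3 8 5)
  after f: (1 6 4 8)(2 3 5 7)
  after g': (1 5)(2 8 3 4 6)
  after r': (1 4)(2 6 8 3 5)
  after f: (1 3)(4 7 6 5)

f f g' r' f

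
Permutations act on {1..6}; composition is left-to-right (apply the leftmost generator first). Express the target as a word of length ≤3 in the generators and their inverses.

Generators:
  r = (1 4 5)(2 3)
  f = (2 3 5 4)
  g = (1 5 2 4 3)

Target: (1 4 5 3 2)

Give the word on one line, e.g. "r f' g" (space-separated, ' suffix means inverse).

  after g: (1 5 2 4 3)
  after g: (1 2 3 5 4)
  after g: (1 4 5 3 2)

g g g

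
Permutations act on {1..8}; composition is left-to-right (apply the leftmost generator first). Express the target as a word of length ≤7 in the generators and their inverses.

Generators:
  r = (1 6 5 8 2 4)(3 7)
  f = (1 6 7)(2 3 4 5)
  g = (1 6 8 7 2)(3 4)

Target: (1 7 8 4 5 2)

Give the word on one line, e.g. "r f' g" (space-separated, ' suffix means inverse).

  after f: (1 6 7)(2 3 4 5)
  after r: (1 5 4 8 2 7 6 3)
  after g': (1 5 3 2 8 7)(4 6)
  after r: (1 8 3 4 5 7 6)
  after g: (1 7 8 4 5 2)

f r g' r g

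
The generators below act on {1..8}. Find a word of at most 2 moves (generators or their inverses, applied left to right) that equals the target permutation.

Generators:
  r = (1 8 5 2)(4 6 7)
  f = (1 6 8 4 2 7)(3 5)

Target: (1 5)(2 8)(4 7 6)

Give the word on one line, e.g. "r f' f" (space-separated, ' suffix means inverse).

r r

  after r: (1 8 5 2)(4 6 7)
  after r: (1 5)(2 8)(4 7 6)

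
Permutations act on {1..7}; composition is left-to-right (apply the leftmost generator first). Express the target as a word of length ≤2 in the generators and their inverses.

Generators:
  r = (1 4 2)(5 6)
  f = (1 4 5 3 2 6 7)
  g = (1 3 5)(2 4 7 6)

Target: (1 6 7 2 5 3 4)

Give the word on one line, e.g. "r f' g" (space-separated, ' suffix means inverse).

g' r

  after g': (1 5 3)(2 6 7 4)
  after r: (1 6 7 2 5 3 4)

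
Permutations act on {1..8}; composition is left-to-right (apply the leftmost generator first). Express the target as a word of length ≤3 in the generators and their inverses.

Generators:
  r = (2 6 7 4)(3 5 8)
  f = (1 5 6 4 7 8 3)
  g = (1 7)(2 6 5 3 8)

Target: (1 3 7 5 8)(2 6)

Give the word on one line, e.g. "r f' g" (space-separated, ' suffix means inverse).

  after r': (2 4 7 6)(3 8 5)
  after f': (1 3 7 5 8)(2 6)

r' f'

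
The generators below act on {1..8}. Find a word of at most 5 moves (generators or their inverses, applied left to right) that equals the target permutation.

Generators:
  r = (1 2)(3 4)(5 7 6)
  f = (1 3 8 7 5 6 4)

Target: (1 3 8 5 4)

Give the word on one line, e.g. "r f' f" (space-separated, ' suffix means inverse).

r f' r' f' r

  after r: (1 2)(3 4)(5 7 6)
  after f': (1 2 4)(3 6 7 5 8)
  after r': (2 3 7 6 5 8 4)
  after f': (1 4 2)(3 8 6 7 5)
  after r: (1 3 8 5 4)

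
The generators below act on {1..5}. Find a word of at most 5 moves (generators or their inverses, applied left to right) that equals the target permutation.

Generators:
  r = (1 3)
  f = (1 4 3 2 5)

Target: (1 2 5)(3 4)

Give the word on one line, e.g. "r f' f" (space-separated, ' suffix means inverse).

  after r: (1 3)
  after f': (1 4)(2 3 5)
  after f': (2 4 5 3)
  after f': (1 5 4 2)
  after f': (1 2 5)(3 4)

r f' f' f' f'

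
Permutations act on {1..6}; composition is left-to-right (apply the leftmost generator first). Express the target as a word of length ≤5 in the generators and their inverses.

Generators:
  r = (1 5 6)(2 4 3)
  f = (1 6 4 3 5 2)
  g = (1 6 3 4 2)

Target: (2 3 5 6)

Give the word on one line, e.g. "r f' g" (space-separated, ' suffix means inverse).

g g f g r'

  after g: (1 6 3 4 2)
  after g: (1 3 2 6 4)
  after f: (1 5 2 4 6 3)
  after g: (1 5)(3 6 4)
  after r': (2 3 5 6)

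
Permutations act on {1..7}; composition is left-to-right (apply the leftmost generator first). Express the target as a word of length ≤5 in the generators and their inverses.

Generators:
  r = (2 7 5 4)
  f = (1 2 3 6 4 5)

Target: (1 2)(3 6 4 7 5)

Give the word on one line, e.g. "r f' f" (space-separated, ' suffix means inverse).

r' r' f

  after r': (2 4 5 7)
  after r': (2 5)(4 7)
  after f: (1 2)(3 6 4 7 5)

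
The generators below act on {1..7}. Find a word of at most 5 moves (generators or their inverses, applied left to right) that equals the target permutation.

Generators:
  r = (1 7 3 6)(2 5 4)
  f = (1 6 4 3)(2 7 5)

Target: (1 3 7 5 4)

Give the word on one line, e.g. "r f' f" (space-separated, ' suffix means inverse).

  after r: (1 7 3 6)(2 5 4)
  after f: (1 5 3 4 7)
  after r: (1 4 3 2 5 6)
  after f: (1 3 7 5 4)

r f r f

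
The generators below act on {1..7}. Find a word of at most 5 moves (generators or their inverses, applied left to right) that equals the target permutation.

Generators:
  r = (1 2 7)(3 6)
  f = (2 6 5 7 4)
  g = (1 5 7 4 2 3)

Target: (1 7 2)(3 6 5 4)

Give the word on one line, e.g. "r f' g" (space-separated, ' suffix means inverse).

r' r' r' g g

  after r': (1 7 2)(3 6)
  after r': (1 2 7)
  after r': (3 6)
  after g: (1 5 7 4 2 3 6)
  after g: (1 7 2)(3 6 5 4)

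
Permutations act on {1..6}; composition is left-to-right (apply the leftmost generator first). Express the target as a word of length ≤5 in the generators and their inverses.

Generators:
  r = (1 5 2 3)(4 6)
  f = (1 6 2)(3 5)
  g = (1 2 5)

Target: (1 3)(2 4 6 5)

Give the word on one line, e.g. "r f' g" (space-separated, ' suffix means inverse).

  after f: (1 6 2)(3 5)
  after f: (1 2 6)
  after r: (1 3)(2 4 6 5)

f f r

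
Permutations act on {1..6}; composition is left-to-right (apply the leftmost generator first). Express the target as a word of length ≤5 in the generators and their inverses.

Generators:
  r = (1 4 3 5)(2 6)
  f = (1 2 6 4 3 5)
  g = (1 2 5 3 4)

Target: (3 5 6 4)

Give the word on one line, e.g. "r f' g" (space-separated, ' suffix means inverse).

f g r

  after f: (1 2 6 4 3 5)
  after g: (1 5 2 6)
  after r: (3 5 6 4)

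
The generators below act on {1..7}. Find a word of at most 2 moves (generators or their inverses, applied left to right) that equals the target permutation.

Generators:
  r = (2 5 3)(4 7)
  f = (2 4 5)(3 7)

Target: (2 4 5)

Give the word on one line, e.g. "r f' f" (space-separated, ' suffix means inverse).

f' f'

  after f': (2 5 4)(3 7)
  after f': (2 4 5)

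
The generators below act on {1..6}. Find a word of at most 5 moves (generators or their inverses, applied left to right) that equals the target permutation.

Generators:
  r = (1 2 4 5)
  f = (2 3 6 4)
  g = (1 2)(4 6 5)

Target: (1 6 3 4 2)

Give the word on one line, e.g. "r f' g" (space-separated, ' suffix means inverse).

r f r' f

  after r: (1 2 4 5)
  after f: (1 3 6 4 5)
  after r': (1 3 6 2)
  after f: (1 6 3 4 2)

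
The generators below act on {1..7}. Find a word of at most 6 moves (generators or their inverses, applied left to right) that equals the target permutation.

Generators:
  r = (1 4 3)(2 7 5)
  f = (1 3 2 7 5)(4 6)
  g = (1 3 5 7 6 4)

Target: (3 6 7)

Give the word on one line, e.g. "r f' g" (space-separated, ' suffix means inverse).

g' r' r' f'

  after g': (1 4 6 7 5 3)
  after r': (2 5 4 6)
  after r': (1 3 4 6 5)(2 7)
  after f': (3 6 7)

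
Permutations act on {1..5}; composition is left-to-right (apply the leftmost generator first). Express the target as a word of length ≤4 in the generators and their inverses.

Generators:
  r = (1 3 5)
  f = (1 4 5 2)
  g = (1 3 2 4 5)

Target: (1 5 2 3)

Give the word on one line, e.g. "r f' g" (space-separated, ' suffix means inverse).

g f' r' r'

  after g: (1 3 2 4 5)
  after f': (1 3 5 2)
  after r': (2 5)
  after r': (1 5 2 3)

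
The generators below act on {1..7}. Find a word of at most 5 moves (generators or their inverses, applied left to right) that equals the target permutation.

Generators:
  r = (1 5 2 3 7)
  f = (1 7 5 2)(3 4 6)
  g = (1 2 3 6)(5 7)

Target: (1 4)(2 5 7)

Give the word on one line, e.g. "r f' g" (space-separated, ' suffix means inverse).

r' r' f g

  after r': (1 7 3 2 5)
  after r': (1 3 5 7 2)
  after f: (1 4 6 3 2 7)
  after g: (1 4)(2 5 7)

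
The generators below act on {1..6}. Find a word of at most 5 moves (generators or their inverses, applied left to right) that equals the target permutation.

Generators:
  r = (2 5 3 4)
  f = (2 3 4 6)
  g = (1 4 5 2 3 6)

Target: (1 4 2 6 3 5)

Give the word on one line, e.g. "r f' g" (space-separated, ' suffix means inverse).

g' g' f

  after g': (1 6 3 2 5 4)
  after g': (1 3 5)(2 4 6)
  after f: (1 4 2 6 3 5)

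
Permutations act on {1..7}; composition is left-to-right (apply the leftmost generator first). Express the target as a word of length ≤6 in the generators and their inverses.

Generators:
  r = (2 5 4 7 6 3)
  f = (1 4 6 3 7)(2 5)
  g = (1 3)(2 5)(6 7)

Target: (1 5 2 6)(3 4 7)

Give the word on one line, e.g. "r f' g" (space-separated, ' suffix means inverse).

f' r f' g r'

  after f': (1 7 3 6 4)(2 5)
  after r: (1 6 7 2 4)
  after f': (1 4 7 5 2)(3 6)
  after g: (1 4 6)(2 3 7)
  after r': (1 5 2 6)(3 4 7)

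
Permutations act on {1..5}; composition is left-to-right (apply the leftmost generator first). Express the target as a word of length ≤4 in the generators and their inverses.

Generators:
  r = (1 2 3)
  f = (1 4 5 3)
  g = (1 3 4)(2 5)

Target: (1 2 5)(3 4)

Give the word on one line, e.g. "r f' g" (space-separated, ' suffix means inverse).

g r'

  after g: (1 3 4)(2 5)
  after r': (1 2 5)(3 4)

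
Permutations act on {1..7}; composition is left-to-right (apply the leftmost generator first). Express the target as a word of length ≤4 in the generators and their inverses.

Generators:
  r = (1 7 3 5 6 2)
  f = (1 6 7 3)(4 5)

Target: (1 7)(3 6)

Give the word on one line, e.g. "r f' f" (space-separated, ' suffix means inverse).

f' f'

  after f': (1 3 7 6)(4 5)
  after f': (1 7)(3 6)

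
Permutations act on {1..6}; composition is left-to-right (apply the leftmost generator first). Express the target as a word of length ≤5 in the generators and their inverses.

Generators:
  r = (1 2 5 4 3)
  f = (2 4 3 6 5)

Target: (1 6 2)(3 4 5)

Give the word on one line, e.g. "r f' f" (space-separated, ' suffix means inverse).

  after f': (2 5 6 3 4)
  after r': (1 3 5 6 4)
  after f: (1 6 3 2 4)
  after r: (1 6)(2 3 5 4)
  after r: (1 6 2)(3 4 5)

f' r' f r r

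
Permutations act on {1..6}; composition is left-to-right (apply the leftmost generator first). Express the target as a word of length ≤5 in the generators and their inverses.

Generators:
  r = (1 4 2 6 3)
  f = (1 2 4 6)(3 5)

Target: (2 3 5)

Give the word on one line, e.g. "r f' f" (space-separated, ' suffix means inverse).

f r r r

  after f: (1 2 4 6)(3 5)
  after r: (1 6 4 3 5)
  after r: (1 3 5 4)(2 6)
  after r: (2 3 5)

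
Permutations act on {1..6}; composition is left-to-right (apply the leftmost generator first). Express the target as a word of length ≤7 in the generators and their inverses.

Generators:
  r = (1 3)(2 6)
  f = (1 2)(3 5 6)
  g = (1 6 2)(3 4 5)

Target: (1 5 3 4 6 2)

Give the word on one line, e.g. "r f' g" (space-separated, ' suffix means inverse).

f r' f' g f

  after f: (1 2)(3 5 6)
  after r': (1 6)(2 3 5)
  after f': (1 5)(2 6)
  after g: (1 3 4 5 6)
  after f: (1 5 3 4 6 2)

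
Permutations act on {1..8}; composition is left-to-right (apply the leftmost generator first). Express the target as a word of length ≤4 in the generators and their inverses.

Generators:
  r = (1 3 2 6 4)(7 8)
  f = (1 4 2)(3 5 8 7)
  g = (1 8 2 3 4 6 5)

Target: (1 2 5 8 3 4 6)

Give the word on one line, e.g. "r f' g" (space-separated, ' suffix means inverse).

r' f

  after r': (1 4 6 2 3)(7 8)
  after f: (1 2 5 8 3 4 6)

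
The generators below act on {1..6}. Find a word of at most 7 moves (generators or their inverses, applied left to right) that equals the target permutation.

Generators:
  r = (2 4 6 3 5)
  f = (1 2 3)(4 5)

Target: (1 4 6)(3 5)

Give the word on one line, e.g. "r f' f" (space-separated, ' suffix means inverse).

r' f' f' r' f'

  after r': (2 5 3 6 4)
  after f': (1 3 6 5 2 4)
  after f': (1 2 5)(3 6 4)
  after r': (1 5)(2 3 4 6)
  after f': (1 4 6)(3 5)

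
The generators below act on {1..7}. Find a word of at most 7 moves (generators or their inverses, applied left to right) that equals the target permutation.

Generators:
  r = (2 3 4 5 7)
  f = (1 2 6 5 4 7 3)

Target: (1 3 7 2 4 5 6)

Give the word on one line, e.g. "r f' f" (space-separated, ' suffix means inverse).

f r' r' f r'

  after f: (1 2 6 5 4 7 3)
  after r': (1 7 2 6 4 5 3)
  after r': (1 5 2 6 3)
  after f: (1 4 7 3 2 5 6)
  after r': (1 3 7 2 4 5 6)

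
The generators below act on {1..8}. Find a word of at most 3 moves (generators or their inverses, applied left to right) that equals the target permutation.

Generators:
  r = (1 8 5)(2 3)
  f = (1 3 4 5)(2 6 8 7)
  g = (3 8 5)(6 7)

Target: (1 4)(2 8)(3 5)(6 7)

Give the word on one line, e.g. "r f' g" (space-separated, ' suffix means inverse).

  after f': (1 5 4 3)(2 7 8 6)
  after f': (1 4)(2 8)(3 5)(6 7)

f' f'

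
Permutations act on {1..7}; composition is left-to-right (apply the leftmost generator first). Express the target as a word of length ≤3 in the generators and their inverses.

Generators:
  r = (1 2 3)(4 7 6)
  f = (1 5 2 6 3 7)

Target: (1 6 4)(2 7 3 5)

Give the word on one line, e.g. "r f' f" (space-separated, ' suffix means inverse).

r f

  after r: (1 2 3)(4 7 6)
  after f: (1 6 4)(2 7 3 5)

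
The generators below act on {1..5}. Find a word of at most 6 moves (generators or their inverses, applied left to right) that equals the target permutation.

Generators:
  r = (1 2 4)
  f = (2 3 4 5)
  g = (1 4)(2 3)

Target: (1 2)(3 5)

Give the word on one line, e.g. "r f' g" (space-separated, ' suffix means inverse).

  after f': (2 5 4 3)
  after g: (1 4 2 5)
  after g: (2 5 4 3)
  after f': (2 4)(3 5)
  after r: (1 2)(3 5)

f' g g f' r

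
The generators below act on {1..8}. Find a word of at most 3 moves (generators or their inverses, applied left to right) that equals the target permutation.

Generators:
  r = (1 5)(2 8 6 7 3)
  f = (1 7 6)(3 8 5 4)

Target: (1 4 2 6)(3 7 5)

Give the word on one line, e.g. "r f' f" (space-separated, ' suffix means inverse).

r' f r

  after r': (1 5)(2 3 7 6 8)
  after f: (1 4 3 6 5 7)(2 8)
  after r: (1 4 2 6)(3 7 5)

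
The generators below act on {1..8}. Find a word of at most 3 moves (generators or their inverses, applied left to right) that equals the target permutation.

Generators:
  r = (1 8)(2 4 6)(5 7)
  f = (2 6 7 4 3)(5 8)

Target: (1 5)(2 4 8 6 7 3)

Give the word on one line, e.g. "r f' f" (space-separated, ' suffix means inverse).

f' r f'

  after f': (2 3 4 7 6)(5 8)
  after r: (1 8 7 2 3 6 4 5)
  after f': (1 5)(2 4 8 6 7 3)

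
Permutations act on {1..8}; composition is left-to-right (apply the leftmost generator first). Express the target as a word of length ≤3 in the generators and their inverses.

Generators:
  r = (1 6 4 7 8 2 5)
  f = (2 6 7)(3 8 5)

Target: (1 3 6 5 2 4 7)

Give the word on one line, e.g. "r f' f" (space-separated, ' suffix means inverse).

f' r' f

  after f': (2 7 6)(3 5 8)
  after r': (1 5 7)(2 4 6 8 3)
  after f: (1 3 6 5 2 4 7)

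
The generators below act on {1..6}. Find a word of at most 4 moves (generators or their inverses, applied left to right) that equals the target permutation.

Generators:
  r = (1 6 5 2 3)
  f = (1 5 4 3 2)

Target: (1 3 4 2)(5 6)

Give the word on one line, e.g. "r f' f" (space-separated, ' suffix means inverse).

  after f': (1 2 3 4 5)
  after r: (1 3 4 2)(5 6)

f' r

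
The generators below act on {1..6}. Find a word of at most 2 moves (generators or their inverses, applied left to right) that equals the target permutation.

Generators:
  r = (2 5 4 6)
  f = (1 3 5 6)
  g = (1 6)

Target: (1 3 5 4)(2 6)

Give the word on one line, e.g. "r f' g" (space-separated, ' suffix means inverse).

  after r: (2 5 4 6)
  after f: (1 3 5 4)(2 6)

r f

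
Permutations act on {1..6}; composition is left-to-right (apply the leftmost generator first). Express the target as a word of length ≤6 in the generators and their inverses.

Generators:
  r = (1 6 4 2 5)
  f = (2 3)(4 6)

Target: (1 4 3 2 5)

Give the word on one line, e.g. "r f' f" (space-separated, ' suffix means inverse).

  after r: (1 6 4 2 5)
  after f: (1 4 3 2 5)
  after f: (1 6 4 2 5)
  after f: (1 4 3 2 5)

r f f f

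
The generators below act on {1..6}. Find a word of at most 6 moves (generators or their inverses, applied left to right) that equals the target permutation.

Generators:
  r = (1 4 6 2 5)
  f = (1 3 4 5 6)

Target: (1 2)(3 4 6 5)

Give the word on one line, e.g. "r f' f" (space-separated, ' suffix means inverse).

f f r f' r'

  after f: (1 3 4 5 6)
  after f: (1 4 6 3 5)
  after r: (1 6 3)(2 5 4)
  after f': (1 5 3 6)(2 4)
  after r': (1 2)(3 4 6 5)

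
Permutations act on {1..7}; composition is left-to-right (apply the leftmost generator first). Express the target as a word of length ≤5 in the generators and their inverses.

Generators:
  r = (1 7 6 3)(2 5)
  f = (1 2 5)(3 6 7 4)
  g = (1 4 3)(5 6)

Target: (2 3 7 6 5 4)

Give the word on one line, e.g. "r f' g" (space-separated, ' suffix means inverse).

  after g': (1 3 4)(5 6)
  after f: (1 6)(2 5 7 4)
  after f: (1 7 3 6 2)(4 5)
  after r': (2 3 7 6 5 4)

g' f f r'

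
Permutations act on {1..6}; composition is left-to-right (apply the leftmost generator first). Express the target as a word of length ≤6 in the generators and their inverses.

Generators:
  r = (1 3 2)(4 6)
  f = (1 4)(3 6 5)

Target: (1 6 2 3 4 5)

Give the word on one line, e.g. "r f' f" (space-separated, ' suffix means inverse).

r' r' r' f r'

  after r': (1 2 3)(4 6)
  after r': (1 3 2)
  after r': (4 6)
  after f: (1 4 5 3 6)
  after r': (1 6 2 3 4 5)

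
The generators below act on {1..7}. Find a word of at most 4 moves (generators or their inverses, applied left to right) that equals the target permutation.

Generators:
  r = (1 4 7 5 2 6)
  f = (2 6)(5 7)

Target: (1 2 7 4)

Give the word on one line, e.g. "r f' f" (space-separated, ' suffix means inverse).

r' f'

  after r': (1 6 2 5 7 4)
  after f': (1 2 7 4)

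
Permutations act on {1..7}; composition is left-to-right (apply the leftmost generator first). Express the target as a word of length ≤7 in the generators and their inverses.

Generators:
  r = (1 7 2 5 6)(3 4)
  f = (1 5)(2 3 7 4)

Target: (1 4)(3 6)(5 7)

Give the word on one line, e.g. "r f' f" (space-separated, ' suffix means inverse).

f' r' r' f' r

  after f': (1 5)(2 4 7 3)
  after r': (1 2 3 7 4)(5 6)
  after r': (1 7 3)(2 4 6)
  after f': (1 3 5)(2 7)(4 6)
  after r: (1 4)(3 6)(5 7)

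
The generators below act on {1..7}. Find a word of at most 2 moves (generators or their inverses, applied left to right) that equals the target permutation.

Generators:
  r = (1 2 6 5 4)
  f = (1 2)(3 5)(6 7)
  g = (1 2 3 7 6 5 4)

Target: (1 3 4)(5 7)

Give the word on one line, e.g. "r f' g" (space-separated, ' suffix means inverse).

  after f: (1 2)(3 5)(6 7)
  after g: (1 3 4)(5 7)

f g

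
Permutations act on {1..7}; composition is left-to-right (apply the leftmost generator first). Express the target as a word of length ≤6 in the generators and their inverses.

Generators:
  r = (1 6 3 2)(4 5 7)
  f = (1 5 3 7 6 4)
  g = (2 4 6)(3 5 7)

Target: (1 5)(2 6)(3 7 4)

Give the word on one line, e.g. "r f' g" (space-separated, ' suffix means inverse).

  after r': (1 2 3 6)(4 7 5)
  after g': (1 6)(2 7 3 4 5)
  after r: (1 3 5)(2 4 7)
  after g: (1 5)(2 6)(3 7 4)

r' g' r g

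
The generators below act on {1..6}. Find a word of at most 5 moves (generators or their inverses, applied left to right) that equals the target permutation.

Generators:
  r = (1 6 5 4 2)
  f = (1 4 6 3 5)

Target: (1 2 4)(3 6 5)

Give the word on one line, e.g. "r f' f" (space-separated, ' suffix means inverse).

f r f

  after f: (1 4 6 3 5)
  after r: (1 2)(3 4 5 6)
  after f: (1 2 4)(3 6 5)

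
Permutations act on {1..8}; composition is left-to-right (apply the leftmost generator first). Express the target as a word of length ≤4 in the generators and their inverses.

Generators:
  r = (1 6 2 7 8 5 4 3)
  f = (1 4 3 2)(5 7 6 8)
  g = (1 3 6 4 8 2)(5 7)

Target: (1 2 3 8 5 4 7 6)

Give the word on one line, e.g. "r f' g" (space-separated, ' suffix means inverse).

  after g: (1 3 6 4 8 2)(5 7)
  after r: (2 6 3)(4 5 8 7)
  after g': (1 2 3 8 5 4 7 6)

g r g'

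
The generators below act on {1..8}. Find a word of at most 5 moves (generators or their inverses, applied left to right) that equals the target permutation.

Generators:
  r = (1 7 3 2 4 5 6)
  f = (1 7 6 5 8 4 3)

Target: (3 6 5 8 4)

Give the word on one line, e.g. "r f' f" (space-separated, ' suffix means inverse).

  after r': (1 6 5 4 2 3 7)
  after f': (1 7 3)(2 4)(5 8)
  after r': (3 6 5 8 4)

r' f' r'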